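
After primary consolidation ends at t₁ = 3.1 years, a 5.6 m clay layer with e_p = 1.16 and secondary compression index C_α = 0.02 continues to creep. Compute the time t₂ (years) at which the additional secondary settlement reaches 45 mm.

t₂ ≈ 22.9 years

S_s = C_α·H/(1+e_p)·log₁₀(t₂/t₁) ⇒ log₁₀(t₂/t₁) = S_s·(1+e_p)/(C_α·H).
log₁₀(t₂/t₁) = 0.045 × (1+1.16) / (0.02×5.6) = 0.8679
t₂ = t₁ × 10^0.8679 = 3.1 × 7.377 = 22.87 years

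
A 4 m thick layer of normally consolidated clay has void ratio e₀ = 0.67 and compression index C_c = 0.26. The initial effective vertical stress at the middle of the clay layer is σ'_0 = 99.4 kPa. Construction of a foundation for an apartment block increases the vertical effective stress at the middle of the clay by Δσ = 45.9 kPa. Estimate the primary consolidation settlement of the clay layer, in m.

S_c ≈ 0.103 m

Final effective stress: σ'_f = σ'_0 + Δσ = 99.4 + 45.9 = 145.3 kPa.
Normally consolidated clay, so the full stress increment lies on the virgin compression line:
S_c = C_c·H/(1+e₀)·log₁₀(σ'_f/σ'_0) = 0.26×4/(1+0.67)×log₁₀(145.3/99.4)
    = 0.62275 × 0.16488 = 0.1027 m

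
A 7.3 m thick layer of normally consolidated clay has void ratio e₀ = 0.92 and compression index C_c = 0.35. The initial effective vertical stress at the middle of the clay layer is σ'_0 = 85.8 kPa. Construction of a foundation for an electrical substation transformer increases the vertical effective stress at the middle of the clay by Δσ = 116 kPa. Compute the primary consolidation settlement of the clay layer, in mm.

Final effective stress: σ'_f = σ'_0 + Δσ = 85.8 + 116 = 201.8 kPa.
Normally consolidated clay, so the full stress increment lies on the virgin compression line:
S_c = C_c·H/(1+e₀)·log₁₀(σ'_f/σ'_0) = 0.35×7.3/(1+0.92)×log₁₀(201.8/85.8)
    = 1.3307 × 0.37143 = 0.4943 m

S_c ≈ 494 mm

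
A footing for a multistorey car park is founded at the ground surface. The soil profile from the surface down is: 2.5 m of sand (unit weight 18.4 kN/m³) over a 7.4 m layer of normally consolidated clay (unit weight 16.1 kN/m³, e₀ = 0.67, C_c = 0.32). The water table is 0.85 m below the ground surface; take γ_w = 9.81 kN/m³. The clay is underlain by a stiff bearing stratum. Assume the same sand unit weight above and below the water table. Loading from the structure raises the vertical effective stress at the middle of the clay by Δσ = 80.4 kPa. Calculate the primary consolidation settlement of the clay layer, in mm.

Mid-depth of clay below the ground surface: z = 2.5 + 7.4/2 = 6.2 m.
Total vertical stress at mid-clay: σ_v = 18.4×2.5 + 16.1×3.7 = 105.57 kPa.
Pore pressure: u = 9.81×(6.2 − 0.85) = 52.483 kPa.
Initial effective stress: σ'_0 = σ_v − u = 105.57 − 52.483 = 53.087 kPa.
Final effective stress: σ'_f = σ'_0 + Δσ = 53.087 + 80.4 = 133.49 kPa.
Normally consolidated clay, so the full stress increment lies on the virgin compression line:
S_c = C_c·H/(1+e₀)·log₁₀(σ'_f/σ'_0) = 0.32×7.4/(1+0.67)×log₁₀(133.49/53.087)
    = 1.418 × 0.40046 = 0.5679 m

S_c ≈ 568 mm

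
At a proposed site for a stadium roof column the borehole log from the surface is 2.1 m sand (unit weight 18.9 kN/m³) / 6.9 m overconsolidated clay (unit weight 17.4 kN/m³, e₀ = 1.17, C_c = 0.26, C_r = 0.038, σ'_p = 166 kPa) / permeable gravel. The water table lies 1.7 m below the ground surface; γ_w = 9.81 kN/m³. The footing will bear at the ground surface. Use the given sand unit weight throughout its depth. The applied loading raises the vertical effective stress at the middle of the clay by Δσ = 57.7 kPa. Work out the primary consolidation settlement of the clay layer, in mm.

S_c ≈ 34.5 mm

Mid-depth of clay below the ground surface: z = 2.1 + 6.9/2 = 5.55 m.
Total vertical stress at mid-clay: σ_v = 18.9×2.1 + 17.4×3.45 = 99.72 kPa.
Pore pressure: u = 9.81×(5.55 − 1.7) = 37.769 kPa.
Initial effective stress: σ'_0 = σ_v − u = 99.72 − 37.769 = 61.951 kPa.
Final effective stress: σ'_f = 61.951 + 57.7 = 119.65 kPa.
σ'_f = 119.65 ≤ σ'_p = 166 kPa, so the clay remains overconsolidated and only the recompression index applies:
S_c = C_r·H/(1+e₀)·log₁₀(σ'_f/σ'_0) = 0.038×6.9/2.17×log₁₀(119.65/61.951)
    = 0.12083 × 0.28586 = 0.03454 m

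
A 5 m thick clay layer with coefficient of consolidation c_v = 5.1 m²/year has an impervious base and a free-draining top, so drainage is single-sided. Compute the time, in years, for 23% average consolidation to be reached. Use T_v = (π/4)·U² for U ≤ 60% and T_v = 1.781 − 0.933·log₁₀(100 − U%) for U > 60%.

t ≈ 0.204 years

Drainage path length: H_d = H = 5 m (single drainage).
U ≤ 60%: T_v = (π/4)·U² = (π/4)×0.23² = 0.041548.
t = T_v·H_d²/c_v = 0.041548×5²/5.1 = 0.2037 years.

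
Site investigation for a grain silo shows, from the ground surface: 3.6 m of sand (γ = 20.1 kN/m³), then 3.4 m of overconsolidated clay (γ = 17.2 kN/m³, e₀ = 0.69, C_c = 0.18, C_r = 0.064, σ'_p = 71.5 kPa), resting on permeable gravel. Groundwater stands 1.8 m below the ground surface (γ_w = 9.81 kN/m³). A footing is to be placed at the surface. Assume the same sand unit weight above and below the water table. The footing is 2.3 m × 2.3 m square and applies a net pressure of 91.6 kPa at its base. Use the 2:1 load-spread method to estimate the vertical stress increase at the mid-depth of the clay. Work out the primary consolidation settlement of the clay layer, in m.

Mid-depth of clay below the ground surface: z = 3.6 + 3.4/2 = 5.3 m.
Total vertical stress at mid-clay: σ_v = 20.1×3.6 + 17.2×1.7 = 101.6 kPa.
Pore pressure: u = 9.81×(5.3 − 1.8) = 34.335 kPa.
Initial effective stress: σ'_0 = σ_v − u = 101.6 − 34.335 = 67.265 kPa.
Stress increase at mid-clay by the 2:1 spreading method:
Δσ = qBL/((B+z)(L+z)) = 91.6×2.3×2.3/((2.3+5.3)(2.3+5.3)) = 8.3893 kPa
Final effective stress: σ'_f = 67.265 + 8.3893 = 75.654 kPa.
σ'_f = 75.654 > σ'_p = 71.5 kPa, so the stress path crosses the preconsolidation pressure — recompression up to σ'_p, then virgin compression beyond:
S_c = H/(1+e₀)·[C_r·log₁₀(σ'_p/σ'_0) + C_c·log₁₀(σ'_f/σ'_p)]
    = 3.4/1.69 × [0.064×log₁₀(71.5/67.265) + 0.18×log₁₀(75.654/71.5)]
    = 2.0118 × [0.0016971 + 0.0044147] = 0.0123 m

S_c ≈ 0.0123 m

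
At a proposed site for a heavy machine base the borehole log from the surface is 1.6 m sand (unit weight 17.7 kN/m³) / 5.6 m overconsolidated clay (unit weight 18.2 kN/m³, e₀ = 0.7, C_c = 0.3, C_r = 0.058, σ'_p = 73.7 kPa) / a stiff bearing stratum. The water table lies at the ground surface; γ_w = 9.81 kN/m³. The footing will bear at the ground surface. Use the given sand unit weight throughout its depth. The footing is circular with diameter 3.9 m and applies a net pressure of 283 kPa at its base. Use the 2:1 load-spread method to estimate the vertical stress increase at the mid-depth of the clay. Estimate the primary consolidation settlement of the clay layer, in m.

Mid-depth of clay below the ground surface: z = 1.6 + 5.6/2 = 4.4 m.
Total vertical stress at mid-clay: σ_v = 17.7×1.6 + 18.2×2.8 = 79.28 kPa.
Pore pressure: u = 9.81×(4.4 − 0) = 43.164 kPa.
Initial effective stress: σ'_0 = σ_v − u = 79.28 − 43.164 = 36.116 kPa.
Stress increase at mid-clay by the 2:1 spreading method:
Δσ ≈ qD²/(D+z)² = 283×3.9²/(3.9+4.4)² = 62.483 kPa
Final effective stress: σ'_f = 36.116 + 62.483 = 98.599 kPa.
σ'_f = 98.599 > σ'_p = 73.7 kPa, so the stress path crosses the preconsolidation pressure — recompression up to σ'_p, then virgin compression beyond:
S_c = H/(1+e₀)·[C_r·log₁₀(σ'_p/σ'_0) + C_c·log₁₀(σ'_f/σ'_p)]
    = 5.6/1.7 × [0.058×log₁₀(73.7/36.116) + 0.3×log₁₀(98.599/73.7)]
    = 3.2941 × [0.017967 + 0.037922] = 0.1841 m

S_c ≈ 0.184 m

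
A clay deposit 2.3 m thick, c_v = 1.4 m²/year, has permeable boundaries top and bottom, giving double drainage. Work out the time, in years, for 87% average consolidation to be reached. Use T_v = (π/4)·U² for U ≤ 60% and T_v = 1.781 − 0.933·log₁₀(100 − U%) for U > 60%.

Drainage path length: H_d = H/2 = 1.15 m (double drainage).
U > 60%: T_v = 1.781 − 0.933·log₁₀(100 − 87) = 0.74169.
t = T_v·H_d²/c_v = 0.74169×1.15²/1.4 = 0.7006 years.

t ≈ 0.701 years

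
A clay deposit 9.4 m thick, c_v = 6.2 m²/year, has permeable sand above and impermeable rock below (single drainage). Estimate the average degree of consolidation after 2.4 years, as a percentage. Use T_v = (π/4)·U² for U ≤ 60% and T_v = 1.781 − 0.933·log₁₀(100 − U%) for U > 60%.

Drainage path length: H_d = H = 9.4 m (single drainage).
T_v = c_v·t/H_d² = 6.2×2.4/9.4² = 0.1684.
T_v = 0.1684 corresponds to the U ≤ 60% branch:
U = √(4T_v/π) = 0.463

U ≈ 46.3 %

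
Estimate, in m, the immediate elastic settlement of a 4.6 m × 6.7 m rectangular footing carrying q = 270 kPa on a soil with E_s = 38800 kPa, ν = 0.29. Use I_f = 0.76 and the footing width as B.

S_e ≈ 0.0223 m

Immediate (elastic) settlement: S_e = q·B·(1−ν²)/E_s · I_f.
S_e = 270 × 4.6 × (1 − 0.29²) / 38800 × 0.76
    = 270 × 4.6 × 0.9159 / 38800 × 0.76
    = 0.02228 m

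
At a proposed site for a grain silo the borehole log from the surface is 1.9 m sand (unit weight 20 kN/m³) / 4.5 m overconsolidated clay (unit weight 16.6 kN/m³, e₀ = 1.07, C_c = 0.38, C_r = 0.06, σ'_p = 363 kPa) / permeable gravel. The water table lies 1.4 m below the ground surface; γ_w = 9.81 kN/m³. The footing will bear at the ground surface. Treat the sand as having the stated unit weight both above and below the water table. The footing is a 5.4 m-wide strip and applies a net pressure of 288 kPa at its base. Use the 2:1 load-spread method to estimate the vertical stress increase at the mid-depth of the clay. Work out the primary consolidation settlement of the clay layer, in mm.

S_c ≈ 83.5 mm

Mid-depth of clay below the ground surface: z = 1.9 + 4.5/2 = 4.15 m.
Total vertical stress at mid-clay: σ_v = 20×1.9 + 16.6×2.25 = 75.35 kPa.
Pore pressure: u = 9.81×(4.15 − 1.4) = 26.978 kPa.
Initial effective stress: σ'_0 = σ_v − u = 75.35 − 26.978 = 48.372 kPa.
Stress increase at mid-clay by the 2:1 spreading method:
Δσ = qB/(B+z) = 288×5.4/(5.4+4.15) = 162.85 kPa
Final effective stress: σ'_f = 48.372 + 162.85 = 211.22 kPa.
σ'_f = 211.22 ≤ σ'_p = 363 kPa, so the clay remains overconsolidated and only the recompression index applies:
S_c = C_r·H/(1+e₀)·log₁₀(σ'_f/σ'_0) = 0.06×4.5/2.07×log₁₀(211.22/48.372)
    = 0.13043 × 0.64014 = 0.0835 m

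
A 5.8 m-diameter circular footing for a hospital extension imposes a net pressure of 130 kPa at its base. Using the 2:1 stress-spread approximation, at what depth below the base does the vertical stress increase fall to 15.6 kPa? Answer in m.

z ≈ 10.9 m

2:1 spreading — at depth z the loaded area has grown by z in each plan dimension:
qD²/(D+z)² = Δσ_z ⇒ z = D(√(q/Δσ_z) − 1) = 5.8×(√(130/15.6) − 1) = 10.94 m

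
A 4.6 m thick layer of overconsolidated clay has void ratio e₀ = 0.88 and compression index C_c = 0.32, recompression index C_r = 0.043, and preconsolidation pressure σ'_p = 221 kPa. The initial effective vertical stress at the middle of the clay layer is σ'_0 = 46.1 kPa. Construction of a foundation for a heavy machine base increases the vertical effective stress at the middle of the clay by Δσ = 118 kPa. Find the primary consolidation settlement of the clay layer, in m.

S_c ≈ 0.058 m

Final effective stress: σ'_f = 46.1 + 118 = 164.1 kPa.
σ'_f = 164.1 ≤ σ'_p = 221 kPa, so the clay remains overconsolidated and only the recompression index applies:
S_c = C_r·H/(1+e₀)·log₁₀(σ'_f/σ'_0) = 0.043×4.6/1.88×log₁₀(164.1/46.1)
    = 0.10521 × 0.55141 = 0.05802 m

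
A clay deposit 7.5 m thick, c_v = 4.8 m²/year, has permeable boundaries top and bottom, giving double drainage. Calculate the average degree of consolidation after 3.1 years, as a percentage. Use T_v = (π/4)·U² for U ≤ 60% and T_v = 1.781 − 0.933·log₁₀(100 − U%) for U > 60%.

U ≈ 94 %

Drainage path length: H_d = H/2 = 3.75 m (double drainage).
T_v = c_v·t/H_d² = 4.8×3.1/3.75² = 1.0581.
T_v = 1.0581 corresponds to the U > 60% branch:
U = 1 − 10^((1.781 − T_v)/0.933)/100 = 0.9405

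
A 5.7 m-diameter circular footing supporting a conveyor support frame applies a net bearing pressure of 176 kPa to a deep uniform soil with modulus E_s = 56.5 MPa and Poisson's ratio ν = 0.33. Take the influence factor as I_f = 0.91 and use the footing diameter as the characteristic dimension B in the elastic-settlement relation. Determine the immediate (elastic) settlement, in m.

Immediate (elastic) settlement: S_e = q·B·(1−ν²)/E_s · I_f.
E_s = 56.5 MPa = 56500 kPa.
S_e = 176 × 5.7 × (1 − 0.33²) / 56500 × 0.91
    = 176 × 5.7 × 0.8911 / 56500 × 0.91
    = 0.0144 m

S_e ≈ 0.0144 m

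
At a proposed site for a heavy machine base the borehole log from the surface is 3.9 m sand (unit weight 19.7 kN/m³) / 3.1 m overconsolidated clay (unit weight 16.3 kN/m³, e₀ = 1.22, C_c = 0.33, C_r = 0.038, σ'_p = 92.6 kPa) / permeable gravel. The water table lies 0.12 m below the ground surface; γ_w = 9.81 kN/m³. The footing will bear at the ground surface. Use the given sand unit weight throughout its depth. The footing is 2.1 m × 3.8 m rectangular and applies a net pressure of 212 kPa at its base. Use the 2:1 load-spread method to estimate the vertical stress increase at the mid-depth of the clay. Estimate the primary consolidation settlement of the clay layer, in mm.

Mid-depth of clay below the ground surface: z = 3.9 + 3.1/2 = 5.45 m.
Total vertical stress at mid-clay: σ_v = 19.7×3.9 + 16.3×1.55 = 102.09 kPa.
Pore pressure: u = 9.81×(5.45 − 0.12) = 52.287 kPa.
Initial effective stress: σ'_0 = σ_v − u = 102.09 − 52.287 = 49.803 kPa.
Stress increase at mid-clay by the 2:1 spreading method:
Δσ = qBL/((B+z)(L+z)) = 212×2.1×3.8/((2.1+5.45)(3.8+5.45)) = 24.224 kPa
Final effective stress: σ'_f = 49.803 + 24.224 = 74.027 kPa.
σ'_f = 74.027 ≤ σ'_p = 92.6 kPa, so the clay remains overconsolidated and only the recompression index applies:
S_c = C_r·H/(1+e₀)·log₁₀(σ'_f/σ'_0) = 0.038×3.1/2.22×log₁₀(74.027/49.803)
    = 0.053063 × 0.17213 = 0.009134 m

S_c ≈ 9.13 mm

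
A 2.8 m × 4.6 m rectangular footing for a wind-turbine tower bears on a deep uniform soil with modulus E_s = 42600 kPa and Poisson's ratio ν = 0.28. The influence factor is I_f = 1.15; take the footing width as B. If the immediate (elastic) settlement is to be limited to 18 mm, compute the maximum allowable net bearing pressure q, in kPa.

S_e = q·B·(1−ν²)/E_s · I_f  ⇒  q = S_e·E_s / (B·(1−ν²)·I_f).
q = 0.018 × 42600 / (2.8 × 0.9216 × 1.15) = 258.4 kPa

q ≈ 258 kPa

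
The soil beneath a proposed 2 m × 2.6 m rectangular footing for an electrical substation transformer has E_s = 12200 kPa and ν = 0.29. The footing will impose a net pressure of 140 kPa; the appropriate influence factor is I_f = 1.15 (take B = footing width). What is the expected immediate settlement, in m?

Immediate (elastic) settlement: S_e = q·B·(1−ν²)/E_s · I_f.
S_e = 140 × 2 × (1 − 0.29²) / 12200 × 1.15
    = 140 × 2 × 0.9159 / 12200 × 1.15
    = 0.02417 m

S_e ≈ 0.0242 m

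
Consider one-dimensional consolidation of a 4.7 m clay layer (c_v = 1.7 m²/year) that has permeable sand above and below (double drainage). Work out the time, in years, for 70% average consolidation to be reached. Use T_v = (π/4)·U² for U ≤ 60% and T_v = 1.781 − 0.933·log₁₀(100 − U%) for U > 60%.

t ≈ 1.31 years

Drainage path length: H_d = H/2 = 2.35 m (double drainage).
U > 60%: T_v = 1.781 − 0.933·log₁₀(100 − 70) = 0.40285.
t = T_v·H_d²/c_v = 0.40285×2.35²/1.7 = 1.309 years.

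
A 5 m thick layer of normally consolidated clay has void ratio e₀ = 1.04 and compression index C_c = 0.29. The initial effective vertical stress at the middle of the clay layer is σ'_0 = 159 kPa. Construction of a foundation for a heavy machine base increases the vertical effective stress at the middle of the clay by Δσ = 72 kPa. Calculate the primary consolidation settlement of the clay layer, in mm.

Final effective stress: σ'_f = σ'_0 + Δσ = 159 + 72 = 231 kPa.
Normally consolidated clay, so the full stress increment lies on the virgin compression line:
S_c = C_c·H/(1+e₀)·log₁₀(σ'_f/σ'_0) = 0.29×5/(1+1.04)×log₁₀(231/159)
    = 0.71078 × 0.16221 = 0.1153 m

S_c ≈ 115 mm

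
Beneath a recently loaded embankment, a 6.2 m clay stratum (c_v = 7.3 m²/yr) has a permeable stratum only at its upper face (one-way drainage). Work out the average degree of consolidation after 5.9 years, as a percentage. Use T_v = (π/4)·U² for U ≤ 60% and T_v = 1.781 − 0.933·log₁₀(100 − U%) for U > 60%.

Drainage path length: H_d = H = 6.2 m (single drainage).
T_v = c_v·t/H_d² = 7.3×5.9/6.2² = 1.1204.
T_v = 1.1204 corresponds to the U > 60% branch:
U = 1 − 10^((1.781 − T_v)/0.933)/100 = 0.9489

U ≈ 94.9 %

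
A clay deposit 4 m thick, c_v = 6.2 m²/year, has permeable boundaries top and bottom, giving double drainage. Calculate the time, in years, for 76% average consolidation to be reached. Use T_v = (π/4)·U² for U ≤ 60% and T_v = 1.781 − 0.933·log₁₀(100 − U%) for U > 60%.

Drainage path length: H_d = H/2 = 2 m (double drainage).
U > 60%: T_v = 1.781 − 0.933·log₁₀(100 − 76) = 0.49326.
t = T_v·H_d²/c_v = 0.49326×2²/6.2 = 0.3182 years.

t ≈ 0.318 years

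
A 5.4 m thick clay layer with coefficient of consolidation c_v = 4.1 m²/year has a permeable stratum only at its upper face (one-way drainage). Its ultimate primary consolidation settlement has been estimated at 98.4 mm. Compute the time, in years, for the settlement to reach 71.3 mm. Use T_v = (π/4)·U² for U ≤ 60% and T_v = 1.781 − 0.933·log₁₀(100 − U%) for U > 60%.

Drainage path length: H_d = H = 5.4 m (single drainage).
U = S(t)/S_ult = 71.3/98.4 = 0.7246.
U > 60%: T_v = 1.781 − 0.933·log₁₀(100 − 72.459) = 0.4375.
t = T_v·H_d²/c_v = 0.4375×5.4²/4.1 = 3.112 years.

t ≈ 3.11 years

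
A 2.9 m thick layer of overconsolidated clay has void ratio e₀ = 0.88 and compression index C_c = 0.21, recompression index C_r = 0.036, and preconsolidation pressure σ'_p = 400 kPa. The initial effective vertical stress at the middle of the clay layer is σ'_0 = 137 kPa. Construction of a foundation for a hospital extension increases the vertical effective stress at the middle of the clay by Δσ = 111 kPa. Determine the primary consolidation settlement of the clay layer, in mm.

S_c ≈ 14.3 mm

Final effective stress: σ'_f = 137 + 111 = 248 kPa.
σ'_f = 248 ≤ σ'_p = 400 kPa, so the clay remains overconsolidated and only the recompression index applies:
S_c = C_r·H/(1+e₀)·log₁₀(σ'_f/σ'_0) = 0.036×2.9/1.88×log₁₀(248/137)
    = 0.055534 × 0.25773 = 0.01431 m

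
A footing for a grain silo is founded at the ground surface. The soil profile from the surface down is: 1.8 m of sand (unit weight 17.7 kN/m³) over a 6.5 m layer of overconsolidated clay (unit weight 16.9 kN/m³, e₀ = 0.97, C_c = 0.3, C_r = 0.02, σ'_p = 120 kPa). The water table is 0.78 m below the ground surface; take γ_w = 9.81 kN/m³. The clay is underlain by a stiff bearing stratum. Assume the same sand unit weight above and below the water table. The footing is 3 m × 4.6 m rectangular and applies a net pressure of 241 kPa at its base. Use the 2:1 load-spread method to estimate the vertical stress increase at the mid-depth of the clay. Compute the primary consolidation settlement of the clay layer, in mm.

Mid-depth of clay below the ground surface: z = 1.8 + 6.5/2 = 5.05 m.
Total vertical stress at mid-clay: σ_v = 17.7×1.8 + 16.9×3.25 = 86.785 kPa.
Pore pressure: u = 9.81×(5.05 − 0.78) = 41.889 kPa.
Initial effective stress: σ'_0 = σ_v − u = 86.785 − 41.889 = 44.896 kPa.
Stress increase at mid-clay by the 2:1 spreading method:
Δσ = qBL/((B+z)(L+z)) = 241×3×4.6/((3+5.05)(4.6+5.05)) = 42.813 kPa
Final effective stress: σ'_f = 44.896 + 42.813 = 87.709 kPa.
σ'_f = 87.709 ≤ σ'_p = 120 kPa, so the clay remains overconsolidated and only the recompression index applies:
S_c = C_r·H/(1+e₀)·log₁₀(σ'_f/σ'_0) = 0.02×6.5/1.97×log₁₀(87.709/44.896)
    = 0.06599 × 0.29084 = 0.01919 m

S_c ≈ 19.2 mm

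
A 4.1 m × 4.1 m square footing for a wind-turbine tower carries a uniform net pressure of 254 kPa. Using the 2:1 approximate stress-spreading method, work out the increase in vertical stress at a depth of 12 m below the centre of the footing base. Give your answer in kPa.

By the 2:1 method the load spreads at 1 horizontal : 2 vertical, so at depth z the loaded area has grown by z in each plan dimension:
Δσ = qBL/((B+z)(L+z)) = 254×4.1×4.1/((4.1+12)(4.1+12)) = 16.472 kPa

Δσ_z ≈ 16.5 kPa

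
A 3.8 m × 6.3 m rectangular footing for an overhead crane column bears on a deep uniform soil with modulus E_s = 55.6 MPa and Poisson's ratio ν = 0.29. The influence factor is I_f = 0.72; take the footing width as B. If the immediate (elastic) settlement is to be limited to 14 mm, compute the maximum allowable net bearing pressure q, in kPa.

q ≈ 311 kPa

E_s = 55.6 MPa = 55600 kPa.
S_e = q·B·(1−ν²)/E_s · I_f  ⇒  q = S_e·E_s / (B·(1−ν²)·I_f).
q = 0.014 × 55600 / (3.8 × 0.9159 × 0.72) = 310.6 kPa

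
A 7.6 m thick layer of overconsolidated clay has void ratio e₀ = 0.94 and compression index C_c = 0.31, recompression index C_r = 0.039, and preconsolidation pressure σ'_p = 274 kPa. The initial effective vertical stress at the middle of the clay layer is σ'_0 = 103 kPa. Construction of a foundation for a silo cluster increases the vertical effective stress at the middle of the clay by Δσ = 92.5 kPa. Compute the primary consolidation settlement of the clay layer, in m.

S_c ≈ 0.0425 m

Final effective stress: σ'_f = 103 + 92.5 = 195.5 kPa.
σ'_f = 195.5 ≤ σ'_p = 274 kPa, so the clay remains overconsolidated and only the recompression index applies:
S_c = C_r·H/(1+e₀)·log₁₀(σ'_f/σ'_0) = 0.039×7.6/1.94×log₁₀(195.5/103)
    = 0.15278 × 0.27831 = 0.04252 m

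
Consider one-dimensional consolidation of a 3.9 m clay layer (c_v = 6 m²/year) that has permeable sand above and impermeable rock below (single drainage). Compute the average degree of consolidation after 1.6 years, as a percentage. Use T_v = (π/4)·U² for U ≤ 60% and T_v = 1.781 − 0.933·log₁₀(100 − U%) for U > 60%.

Drainage path length: H_d = H = 3.9 m (single drainage).
T_v = c_v·t/H_d² = 6×1.6/3.9² = 0.63116.
T_v = 0.63116 corresponds to the U > 60% branch:
U = 1 − 10^((1.781 − T_v)/0.933)/100 = 0.8292

U ≈ 82.9 %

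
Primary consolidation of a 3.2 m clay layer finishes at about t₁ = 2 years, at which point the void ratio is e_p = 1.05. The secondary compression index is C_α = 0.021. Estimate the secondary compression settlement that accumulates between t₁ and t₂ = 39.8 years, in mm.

Secondary compression: S_s = C_α·H/(1+e_p)·log₁₀(t₂/t₁)
S_s = 0.021×3.2/(1+1.05)×log₁₀(39.8/2)
    = 0.03278 × 1.299 = 0.04258 m

S_s ≈ 42.6 mm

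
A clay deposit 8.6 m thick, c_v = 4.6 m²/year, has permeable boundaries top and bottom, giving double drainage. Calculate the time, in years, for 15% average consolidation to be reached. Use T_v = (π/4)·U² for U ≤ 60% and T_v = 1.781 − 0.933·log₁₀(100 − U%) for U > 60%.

Drainage path length: H_d = H/2 = 4.3 m (double drainage).
U ≤ 60%: T_v = (π/4)·U² = (π/4)×0.15² = 0.017671.
t = T_v·H_d²/c_v = 0.017671×4.3²/4.6 = 0.07103 years.

t ≈ 0.071 years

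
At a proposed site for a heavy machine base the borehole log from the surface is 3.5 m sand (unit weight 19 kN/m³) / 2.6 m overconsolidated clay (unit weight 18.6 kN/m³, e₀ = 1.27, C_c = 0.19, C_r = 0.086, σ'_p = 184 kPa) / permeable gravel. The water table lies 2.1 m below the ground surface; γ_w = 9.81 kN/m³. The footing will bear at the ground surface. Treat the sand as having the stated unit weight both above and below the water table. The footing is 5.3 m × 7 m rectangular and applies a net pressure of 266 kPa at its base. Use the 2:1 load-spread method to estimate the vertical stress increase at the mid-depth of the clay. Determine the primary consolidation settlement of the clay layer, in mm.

Mid-depth of clay below the ground surface: z = 3.5 + 2.6/2 = 4.8 m.
Total vertical stress at mid-clay: σ_v = 19×3.5 + 18.6×1.3 = 90.68 kPa.
Pore pressure: u = 9.81×(4.8 − 2.1) = 26.487 kPa.
Initial effective stress: σ'_0 = σ_v − u = 90.68 − 26.487 = 64.193 kPa.
Stress increase at mid-clay by the 2:1 spreading method:
Δσ = qBL/((B+z)(L+z)) = 266×5.3×7/((5.3+4.8)(7+4.8)) = 82.804 kPa
Final effective stress: σ'_f = 64.193 + 82.804 = 147 kPa.
σ'_f = 147 ≤ σ'_p = 184 kPa, so the clay remains overconsolidated and only the recompression index applies:
S_c = C_r·H/(1+e₀)·log₁₀(σ'_f/σ'_0) = 0.086×2.6/2.27×log₁₀(147/64.193)
    = 0.098504 × 0.35983 = 0.03544 m

S_c ≈ 35.4 mm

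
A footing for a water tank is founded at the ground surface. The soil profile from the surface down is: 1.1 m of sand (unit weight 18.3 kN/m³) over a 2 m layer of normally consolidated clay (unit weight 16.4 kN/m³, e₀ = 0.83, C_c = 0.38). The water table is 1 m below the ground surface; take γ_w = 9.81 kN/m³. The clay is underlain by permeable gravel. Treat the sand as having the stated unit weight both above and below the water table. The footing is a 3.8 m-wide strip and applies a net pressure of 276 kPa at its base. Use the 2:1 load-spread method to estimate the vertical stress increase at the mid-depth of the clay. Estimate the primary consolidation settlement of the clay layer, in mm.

S_c ≈ 373 mm

Mid-depth of clay below the ground surface: z = 1.1 + 2/2 = 2.1 m.
Total vertical stress at mid-clay: σ_v = 18.3×1.1 + 16.4×1 = 36.53 kPa.
Pore pressure: u = 9.81×(2.1 − 1) = 10.791 kPa.
Initial effective stress: σ'_0 = σ_v − u = 36.53 − 10.791 = 25.739 kPa.
Stress increase at mid-clay by the 2:1 spreading method:
Δσ = qB/(B+z) = 276×3.8/(3.8+2.1) = 177.76 kPa
Final effective stress: σ'_f = σ'_0 + Δσ = 25.739 + 177.76 = 203.5 kPa.
Normally consolidated clay, so the full stress increment lies on the virgin compression line:
S_c = C_c·H/(1+e₀)·log₁₀(σ'_f/σ'_0) = 0.38×2/(1+0.83)×log₁₀(203.5/25.739)
    = 0.4153 × 0.89797 = 0.3729 m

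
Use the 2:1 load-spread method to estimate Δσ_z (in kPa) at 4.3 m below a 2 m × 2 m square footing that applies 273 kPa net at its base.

By the 2:1 method the load spreads at 1 horizontal : 2 vertical, so at depth z the loaded area has grown by z in each plan dimension:
Δσ = qBL/((B+z)(L+z)) = 273×2×2/((2+4.3)(2+4.3)) = 27.513 kPa

Δσ_z ≈ 27.5 kPa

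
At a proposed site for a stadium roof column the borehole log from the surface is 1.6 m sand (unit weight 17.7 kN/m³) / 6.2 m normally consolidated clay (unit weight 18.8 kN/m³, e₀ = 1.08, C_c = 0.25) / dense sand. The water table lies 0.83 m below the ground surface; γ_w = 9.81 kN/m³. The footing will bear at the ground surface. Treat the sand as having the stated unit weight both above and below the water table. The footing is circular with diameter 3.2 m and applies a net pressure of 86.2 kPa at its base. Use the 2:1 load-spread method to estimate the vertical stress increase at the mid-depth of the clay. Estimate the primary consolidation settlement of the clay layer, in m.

S_c ≈ 0.0826 m

Mid-depth of clay below the ground surface: z = 1.6 + 6.2/2 = 4.7 m.
Total vertical stress at mid-clay: σ_v = 17.7×1.6 + 18.8×3.1 = 86.6 kPa.
Pore pressure: u = 9.81×(4.7 − 0.83) = 37.965 kPa.
Initial effective stress: σ'_0 = σ_v − u = 86.6 − 37.965 = 48.635 kPa.
Stress increase at mid-clay by the 2:1 spreading method:
Δσ ≈ qD²/(D+z)² = 86.2×3.2²/(3.2+4.7)² = 14.143 kPa
Final effective stress: σ'_f = σ'_0 + Δσ = 48.635 + 14.143 = 62.778 kPa.
Normally consolidated clay, so the full stress increment lies on the virgin compression line:
S_c = C_c·H/(1+e₀)·log₁₀(σ'_f/σ'_0) = 0.25×6.2/(1+1.08)×log₁₀(62.778/48.635)
    = 0.74519 × 0.11086 = 0.08261 m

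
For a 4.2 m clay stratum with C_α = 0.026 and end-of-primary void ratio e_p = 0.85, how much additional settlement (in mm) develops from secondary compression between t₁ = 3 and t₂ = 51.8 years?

S_s ≈ 73 mm

Secondary compression: S_s = C_α·H/(1+e_p)·log₁₀(t₂/t₁)
S_s = 0.026×4.2/(1+0.85)×log₁₀(51.8/3)
    = 0.05903 × 1.237 = 0.07303 m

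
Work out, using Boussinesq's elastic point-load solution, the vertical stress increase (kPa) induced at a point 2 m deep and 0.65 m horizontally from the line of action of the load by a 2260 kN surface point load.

Δσ_z ≈ 210 kPa

Boussinesq vertical stress below a point load on an elastic half-space:
Δσ_z = 3P/(2πz²) · [1 + (r/z)²]^(−5/2)
r/z = 0.65/2 = 0.325; [1+(r/z)²]^(−5/2) = 0.778.
Δσ_z = 3×2260/(2π×2²) × 0.778 = 269.77 × 0.778 = 209.9 kPa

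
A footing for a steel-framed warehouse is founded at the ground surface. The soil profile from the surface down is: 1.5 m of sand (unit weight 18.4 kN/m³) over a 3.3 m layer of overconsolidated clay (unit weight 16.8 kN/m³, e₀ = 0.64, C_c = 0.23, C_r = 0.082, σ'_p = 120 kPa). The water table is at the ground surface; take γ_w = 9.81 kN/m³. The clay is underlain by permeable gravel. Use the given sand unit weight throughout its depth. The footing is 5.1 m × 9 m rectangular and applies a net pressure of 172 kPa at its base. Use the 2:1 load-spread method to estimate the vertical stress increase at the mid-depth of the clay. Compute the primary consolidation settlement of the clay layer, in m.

S_c ≈ 0.103 m

Mid-depth of clay below the ground surface: z = 1.5 + 3.3/2 = 3.15 m.
Total vertical stress at mid-clay: σ_v = 18.4×1.5 + 16.8×1.65 = 55.32 kPa.
Pore pressure: u = 9.81×(3.15 − 0) = 30.902 kPa.
Initial effective stress: σ'_0 = σ_v − u = 55.32 − 30.902 = 24.418 kPa.
Stress increase at mid-clay by the 2:1 spreading method:
Δσ = qBL/((B+z)(L+z)) = 172×5.1×9/((5.1+3.15)(9+3.15)) = 78.761 kPa
Final effective stress: σ'_f = 24.418 + 78.761 = 103.18 kPa.
σ'_f = 103.18 ≤ σ'_p = 120 kPa, so the clay remains overconsolidated and only the recompression index applies:
S_c = C_r·H/(1+e₀)·log₁₀(σ'_f/σ'_0) = 0.082×3.3/1.64×log₁₀(103.18/24.418)
    = 0.165 × 0.62589 = 0.1033 m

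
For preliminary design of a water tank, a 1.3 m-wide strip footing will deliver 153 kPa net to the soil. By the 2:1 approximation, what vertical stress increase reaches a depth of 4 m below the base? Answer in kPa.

Δσ_z ≈ 37.5 kPa

By the 2:1 method the load spreads at 1 horizontal : 2 vertical, so at depth z the loaded area has grown by z in each plan dimension:
Δσ = qB/(B+z) = 153×1.3/(1.3+4) = 37.528 kPa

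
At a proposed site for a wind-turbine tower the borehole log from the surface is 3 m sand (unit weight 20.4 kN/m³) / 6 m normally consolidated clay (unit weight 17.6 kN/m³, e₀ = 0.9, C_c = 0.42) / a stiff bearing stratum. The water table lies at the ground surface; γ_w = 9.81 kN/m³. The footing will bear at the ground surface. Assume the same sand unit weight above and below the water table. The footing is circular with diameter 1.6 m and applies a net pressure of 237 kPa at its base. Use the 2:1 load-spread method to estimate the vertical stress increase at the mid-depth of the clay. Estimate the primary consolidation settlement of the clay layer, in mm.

S_c ≈ 100 mm

Mid-depth of clay below the ground surface: z = 3 + 6/2 = 6 m.
Total vertical stress at mid-clay: σ_v = 20.4×3 + 17.6×3 = 114 kPa.
Pore pressure: u = 9.81×(6 − 0) = 58.86 kPa.
Initial effective stress: σ'_0 = σ_v − u = 114 − 58.86 = 55.14 kPa.
Stress increase at mid-clay by the 2:1 spreading method:
Δσ ≈ qD²/(D+z)² = 237×1.6²/(1.6+6)² = 10.504 kPa
Final effective stress: σ'_f = σ'_0 + Δσ = 55.14 + 10.504 = 65.644 kPa.
Normally consolidated clay, so the full stress increment lies on the virgin compression line:
S_c = C_c·H/(1+e₀)·log₁₀(σ'_f/σ'_0) = 0.42×6/(1+0.9)×log₁₀(65.644/55.14)
    = 1.3263 × 0.075728 = 0.1004 m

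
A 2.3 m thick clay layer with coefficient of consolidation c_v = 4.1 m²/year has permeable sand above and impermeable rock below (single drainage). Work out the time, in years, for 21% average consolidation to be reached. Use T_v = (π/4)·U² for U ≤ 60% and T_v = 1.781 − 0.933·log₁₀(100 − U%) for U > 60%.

Drainage path length: H_d = H = 2.3 m (single drainage).
U ≤ 60%: T_v = (π/4)·U² = (π/4)×0.21² = 0.034636.
t = T_v·H_d²/c_v = 0.034636×2.3²/4.1 = 0.04469 years.

t ≈ 0.0447 years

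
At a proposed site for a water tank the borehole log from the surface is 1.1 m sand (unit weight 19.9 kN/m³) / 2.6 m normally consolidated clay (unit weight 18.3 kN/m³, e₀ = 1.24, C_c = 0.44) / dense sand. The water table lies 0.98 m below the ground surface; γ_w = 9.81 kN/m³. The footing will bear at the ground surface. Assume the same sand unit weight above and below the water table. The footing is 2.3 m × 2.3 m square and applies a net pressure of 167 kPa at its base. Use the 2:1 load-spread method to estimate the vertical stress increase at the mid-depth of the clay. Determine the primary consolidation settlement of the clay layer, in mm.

S_c ≈ 181 mm

Mid-depth of clay below the ground surface: z = 1.1 + 2.6/2 = 2.4 m.
Total vertical stress at mid-clay: σ_v = 19.9×1.1 + 18.3×1.3 = 45.68 kPa.
Pore pressure: u = 9.81×(2.4 − 0.98) = 13.93 kPa.
Initial effective stress: σ'_0 = σ_v − u = 45.68 − 13.93 = 31.75 kPa.
Stress increase at mid-clay by the 2:1 spreading method:
Δσ = qBL/((B+z)(L+z)) = 167×2.3×2.3/((2.3+2.4)(2.3+2.4)) = 39.992 kPa
Final effective stress: σ'_f = σ'_0 + Δσ = 31.75 + 39.992 = 71.742 kPa.
Normally consolidated clay, so the full stress increment lies on the virgin compression line:
S_c = C_c·H/(1+e₀)·log₁₀(σ'_f/σ'_0) = 0.44×2.6/(1+1.24)×log₁₀(71.742/31.75)
    = 0.51071 × 0.35403 = 0.1808 m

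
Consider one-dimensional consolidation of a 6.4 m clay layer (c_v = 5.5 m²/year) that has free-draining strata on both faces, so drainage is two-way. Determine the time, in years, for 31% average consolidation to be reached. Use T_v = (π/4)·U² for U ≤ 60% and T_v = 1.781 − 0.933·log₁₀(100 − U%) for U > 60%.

t ≈ 0.141 years

Drainage path length: H_d = H/2 = 3.2 m (double drainage).
U ≤ 60%: T_v = (π/4)·U² = (π/4)×0.31² = 0.075477.
t = T_v·H_d²/c_v = 0.075477×3.2²/5.5 = 0.1405 years.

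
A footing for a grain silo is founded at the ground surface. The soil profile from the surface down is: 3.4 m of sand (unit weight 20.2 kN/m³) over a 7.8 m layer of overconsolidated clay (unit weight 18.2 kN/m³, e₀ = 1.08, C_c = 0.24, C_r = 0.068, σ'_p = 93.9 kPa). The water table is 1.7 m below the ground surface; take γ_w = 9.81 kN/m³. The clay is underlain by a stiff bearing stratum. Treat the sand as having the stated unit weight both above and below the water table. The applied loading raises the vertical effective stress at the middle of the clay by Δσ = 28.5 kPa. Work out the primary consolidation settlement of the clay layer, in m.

S_c ≈ 0.0845 m

Mid-depth of clay below the ground surface: z = 3.4 + 7.8/2 = 7.3 m.
Total vertical stress at mid-clay: σ_v = 20.2×3.4 + 18.2×3.9 = 139.66 kPa.
Pore pressure: u = 9.81×(7.3 − 1.7) = 54.936 kPa.
Initial effective stress: σ'_0 = σ_v − u = 139.66 − 54.936 = 84.724 kPa.
Final effective stress: σ'_f = 84.724 + 28.5 = 113.22 kPa.
σ'_f = 113.22 > σ'_p = 93.9 kPa, so the stress path crosses the preconsolidation pressure — recompression up to σ'_p, then virgin compression beyond:
S_c = H/(1+e₀)·[C_r·log₁₀(σ'_p/σ'_0) + C_c·log₁₀(σ'_f/σ'_p)]
    = 7.8/2.08 × [0.068×log₁₀(93.9/84.724) + 0.24×log₁₀(113.22/93.9)]
    = 3.75 × [0.0030368 + 0.019502] = 0.08452 m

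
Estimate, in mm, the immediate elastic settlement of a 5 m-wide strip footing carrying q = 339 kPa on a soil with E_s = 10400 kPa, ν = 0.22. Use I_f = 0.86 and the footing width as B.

S_e ≈ 133 mm

Immediate (elastic) settlement: S_e = q·B·(1−ν²)/E_s · I_f.
S_e = 339 × 5 × (1 − 0.22²) / 10400 × 0.86
    = 339 × 5 × 0.9516 / 10400 × 0.86
    = 0.1334 m = 133.4 mm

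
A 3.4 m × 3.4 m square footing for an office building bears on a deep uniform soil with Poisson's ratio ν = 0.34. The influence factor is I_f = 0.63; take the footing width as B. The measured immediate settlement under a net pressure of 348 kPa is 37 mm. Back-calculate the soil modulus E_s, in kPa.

E_s ≈ 17800 kPa

S_e = q·B·(1−ν²)/E_s · I_f  ⇒  E_s = q·B·(1−ν²)·I_f / S_e.
E_s = 348 × 3.4 × 0.8844 × 0.63 / 0.037 = 17820 kPa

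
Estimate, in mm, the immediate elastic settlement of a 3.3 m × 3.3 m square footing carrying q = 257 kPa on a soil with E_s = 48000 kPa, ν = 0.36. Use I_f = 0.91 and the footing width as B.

Immediate (elastic) settlement: S_e = q·B·(1−ν²)/E_s · I_f.
S_e = 257 × 3.3 × (1 − 0.36²) / 48000 × 0.91
    = 257 × 3.3 × 0.8704 / 48000 × 0.91
    = 0.01399 m = 13.99 mm

S_e ≈ 14 mm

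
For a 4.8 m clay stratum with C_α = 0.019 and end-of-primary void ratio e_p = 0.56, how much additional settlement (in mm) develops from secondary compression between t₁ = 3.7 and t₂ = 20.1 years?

Secondary compression: S_s = C_α·H/(1+e_p)·log₁₀(t₂/t₁)
S_s = 0.019×4.8/(1+0.56)×log₁₀(20.1/3.7)
    = 0.05846 × 0.735 = 0.04297 m

S_s ≈ 43 mm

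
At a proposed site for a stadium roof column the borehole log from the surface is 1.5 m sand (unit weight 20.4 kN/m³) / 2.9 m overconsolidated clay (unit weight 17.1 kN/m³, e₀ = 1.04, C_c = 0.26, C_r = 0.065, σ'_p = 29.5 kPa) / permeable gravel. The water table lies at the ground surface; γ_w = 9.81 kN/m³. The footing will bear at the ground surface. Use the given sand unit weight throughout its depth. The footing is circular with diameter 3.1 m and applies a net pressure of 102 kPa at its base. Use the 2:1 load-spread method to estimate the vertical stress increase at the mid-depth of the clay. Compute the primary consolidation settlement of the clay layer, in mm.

S_c ≈ 99.1 mm

Mid-depth of clay below the ground surface: z = 1.5 + 2.9/2 = 2.95 m.
Total vertical stress at mid-clay: σ_v = 20.4×1.5 + 17.1×1.45 = 55.395 kPa.
Pore pressure: u = 9.81×(2.95 − 0) = 28.94 kPa.
Initial effective stress: σ'_0 = σ_v − u = 55.395 − 28.94 = 26.455 kPa.
Stress increase at mid-clay by the 2:1 spreading method:
Δσ ≈ qD²/(D+z)² = 102×3.1²/(3.1+2.95)² = 26.78 kPa
Final effective stress: σ'_f = 26.455 + 26.78 = 53.235 kPa.
σ'_f = 53.235 > σ'_p = 29.5 kPa, so the stress path crosses the preconsolidation pressure — recompression up to σ'_p, then virgin compression beyond:
S_c = H/(1+e₀)·[C_r·log₁₀(σ'_p/σ'_0) + C_c·log₁₀(σ'_f/σ'_p)]
    = 2.9/2.04 × [0.065×log₁₀(29.5/26.455) + 0.26×log₁₀(53.235/29.5)]
    = 1.4216 × [0.0030754 + 0.066658] = 0.09913 m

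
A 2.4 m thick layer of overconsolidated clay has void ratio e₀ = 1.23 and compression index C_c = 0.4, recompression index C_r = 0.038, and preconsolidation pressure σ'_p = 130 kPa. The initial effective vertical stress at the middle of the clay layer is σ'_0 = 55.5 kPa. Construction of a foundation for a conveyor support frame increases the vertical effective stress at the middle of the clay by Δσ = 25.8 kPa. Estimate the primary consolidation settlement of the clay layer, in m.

Final effective stress: σ'_f = 55.5 + 25.8 = 81.3 kPa.
σ'_f = 81.3 ≤ σ'_p = 130 kPa, so the clay remains overconsolidated and only the recompression index applies:
S_c = C_r·H/(1+e₀)·log₁₀(σ'_f/σ'_0) = 0.038×2.4/2.23×log₁₀(81.3/55.5)
    = 0.040896 × 0.1658 = 0.00678 m

S_c ≈ 0.00678 m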